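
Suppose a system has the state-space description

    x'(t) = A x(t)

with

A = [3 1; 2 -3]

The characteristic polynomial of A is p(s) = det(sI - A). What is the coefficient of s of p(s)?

0

For a 2×2 matrix, det(sI - A) = s^2 - (tr A)s + det A.
tr A = 0, det A = -11.
So p(s) = s^2 - 11.
The coefficient of s is 0.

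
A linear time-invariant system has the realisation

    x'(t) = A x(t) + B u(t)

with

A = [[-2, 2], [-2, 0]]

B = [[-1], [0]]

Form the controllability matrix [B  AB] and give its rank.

AB = [[2], [2]]
Controllability matrix C = [B  AB] = [[-1, 2], [0, 2]]
det(C) = (-1)·2 - 2·0 = -2 - 0 = -2 ≠ 0, so rank(C) = 2.
rank(C) = 2 = n, so the pair (A, B) is completely controllable.

2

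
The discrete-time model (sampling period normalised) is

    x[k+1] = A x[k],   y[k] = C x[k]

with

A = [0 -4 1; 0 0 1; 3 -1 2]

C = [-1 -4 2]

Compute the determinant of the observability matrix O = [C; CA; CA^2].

-121

CA = [[6, 2, -1]]
CA^2 = [[-3, -23, 6]]
Observability matrix O = [C; CA; CA^2] = [[-1, -4, 2], [6, 2, -1], [-3, -23, 6]]
Expanding along the first row, det(O) = (-1)·(2·6 - (-1)·(-23)) - (-4)·(6·6 - (-1)·(-3)) + 2·(6·(-23) - 2·(-3)) = (-1)·(-11) - (-4)·33 + 2·(-132) = -121
Since det(O) ≠ 0, rank(O) = 3 and the system is completely observable.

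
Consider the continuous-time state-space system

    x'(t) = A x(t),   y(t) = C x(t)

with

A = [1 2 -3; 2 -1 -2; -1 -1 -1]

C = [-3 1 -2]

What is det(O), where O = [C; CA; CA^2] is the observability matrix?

-60

CA = [[1, -5, 9]]
CA^2 = [[-18, -2, -2]]
Observability matrix O = [C; CA; CA^2] = [[-3, 1, -2], [1, -5, 9], [-18, -2, -2]]
Expanding along the first row, det(O) = (-3)·((-5)·(-2) - 9·(-2)) - 1·(1·(-2) - 9·(-18)) + (-2)·(1·(-2) - (-5)·(-18)) = (-3)·28 - 1·160 + (-2)·(-92) = -60
Since det(O) ≠ 0, rank(O) = 3 and the system is completely observable.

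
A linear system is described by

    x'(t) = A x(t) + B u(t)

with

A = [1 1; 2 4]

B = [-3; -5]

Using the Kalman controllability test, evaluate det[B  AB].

38

AB = [[-8], [-26]]
Controllability matrix C = [B  AB] = [[-3, -8], [-5, -26]]
det(C) = (-3)·(-26) - (-8)·(-5) = 78 - 40 = 38
Since det(C) ≠ 0, rank(C) = 2 and the system is completely controllable.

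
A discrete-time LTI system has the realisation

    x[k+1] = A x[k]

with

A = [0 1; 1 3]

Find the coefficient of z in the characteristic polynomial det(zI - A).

For a 2×2 matrix, det(zI - A) = z^2 - (tr A)z + det A.
tr A = 3, det A = -1.
So p(z) = z^2 - 3z - 1.
The coefficient of z is -3.

-3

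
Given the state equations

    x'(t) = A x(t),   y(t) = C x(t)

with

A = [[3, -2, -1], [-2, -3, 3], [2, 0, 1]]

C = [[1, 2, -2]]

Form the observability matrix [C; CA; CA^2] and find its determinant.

136

CA = [[-5, -8, 3]]
CA^2 = [[7, 34, -16]]
Observability matrix O = [C; CA; CA^2] = [[1, 2, -2], [-5, -8, 3], [7, 34, -16]]
Expanding along the first row, det(O) = 1·((-8)·(-16) - 3·34) - 2·((-5)·(-16) - 3·7) + (-2)·((-5)·34 - (-8)·7) = 1·26 - 2·59 + (-2)·(-114) = 136
Since det(O) ≠ 0, rank(O) = 3 and the system is completely observable.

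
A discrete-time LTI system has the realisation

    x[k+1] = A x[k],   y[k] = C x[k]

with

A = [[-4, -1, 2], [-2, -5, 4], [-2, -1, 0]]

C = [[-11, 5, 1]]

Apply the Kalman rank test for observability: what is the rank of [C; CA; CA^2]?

2

CA = [[32, -15, -2]]
CA^2 = [[-94, 45, 4]]
Observability matrix O = [C; CA; CA^2] = [[-11, 5, 1], [32, -15, -2], [-94, 45, 4]]
The columns c1, c2, c3 of O are linearly dependent: c1 + 2·c2 + c3 = 0 (check each entry), so rank(O) ≤ 2.
The 2×2 minor from rows 1, 2, columns 1, 2 is (-11)·(-15) - 5·32 = 165 - 160 = 5 ≠ 0, so rank(O) = 2.
rank(O) = 2 < n = 3, so the pair (A, C) is not completely observable.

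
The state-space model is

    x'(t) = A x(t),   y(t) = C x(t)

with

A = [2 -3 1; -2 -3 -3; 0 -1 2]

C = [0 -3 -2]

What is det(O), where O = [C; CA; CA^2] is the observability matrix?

296

CA = [[6, 11, 5]]
CA^2 = [[-10, -56, -17]]
Observability matrix O = [C; CA; CA^2] = [[0, -3, -2], [6, 11, 5], [-10, -56, -17]]
Expanding along the first row, det(O) = 0·(11·(-17) - 5·(-56)) - (-3)·(6·(-17) - 5·(-10)) + (-2)·(6·(-56) - 11·(-10)) = 0·93 - (-3)·(-52) + (-2)·(-226) = 296
Since det(O) ≠ 0, rank(O) = 3 and the system is completely observable.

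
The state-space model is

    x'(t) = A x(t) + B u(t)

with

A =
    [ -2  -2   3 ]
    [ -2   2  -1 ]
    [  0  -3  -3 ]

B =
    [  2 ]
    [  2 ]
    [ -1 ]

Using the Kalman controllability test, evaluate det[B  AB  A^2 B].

AB = [[-11], [1], [-3]]
A^2B = [[11], [27], [6]]
Controllability matrix C = [B  AB  A^2B] = [[2, -11, 11], [2, 1, 27], [-1, -3, 6]]
Expanding along the first row, det(C) = 2·(1·6 - 27·(-3)) - (-11)·(2·6 - 27·(-1)) + 11·(2·(-3) - 1·(-1)) = 2·87 - (-11)·39 + 11·(-5) = 548
Since det(C) ≠ 0, rank(C) = 3 and the system is completely controllable.

548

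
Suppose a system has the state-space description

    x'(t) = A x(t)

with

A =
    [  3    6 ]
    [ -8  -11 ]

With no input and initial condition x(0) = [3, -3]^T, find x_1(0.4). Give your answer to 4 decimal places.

det(sI - A) = s^2 - (tr A)s + det A, with tr A = 3 + (-11) = -8 and det A = 3·(-11) - 6·(-8) = -33 - (-48) = 15.
So p(s) = det(sI - A) = s^2 + 8s + 15.
Factor s^2 + 8s + 15: two numbers with sum -8 and product 15 are -3 and -5, so s^2 + 8s + 15 = (s + 3)(s + 5).
Hence p(s) = (s + 3) (s + 5), with roots -5, -3.
The eigenvalues -5, -3 are distinct and real, so A is diagonalisable and x(t) = e^{At} x(0) = V diag(e^{λ_i t}) V^{-1} x(0), where the columns of V are the eigenvectors.
λ = -5: A - (-5)I = [[8, 6], [-8, -6]]. Row 1 gives 8·v1 + 6·v2 = 0, so take v_1 = [-3, 4]^T.
λ = -3: A - (-3)I = [[6, 6], [-8, -8]]. Row 1 gives 6·v1 + 6·v2 = 0, so take v_2 = [1, -1]^T.
V = [v_1 v_2] = [[-3, 1], [4, -1]] has det V = -1, so V^{-1} = adj(V)/det V = [[1, 1], [4, 3]].
Modal coordinates z(0) = V^{-1} x(0): 1·3 + 1·(-3) = 0; 4·3 + 3·(-3) = 3; so z(0) = [0, 3]^T.
x_1(t) = Σ_i (v_i)_1 · z_i(0) · e^{λ_i t} (row 1 of V times the modal terms).
x_1(0.4) = (-3)·0·e^{-5·0.4} + 1·3·e^{-3·0.4} = 0·0.135335 + 3·0.301194 = 0.9036.

0.9036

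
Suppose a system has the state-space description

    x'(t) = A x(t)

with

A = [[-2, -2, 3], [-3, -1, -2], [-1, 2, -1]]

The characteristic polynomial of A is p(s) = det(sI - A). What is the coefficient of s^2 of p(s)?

4

Expand det(sI - A) for the 3×3 matrix.
p(s) = s^3 + 4s^2 + 6s + 29.
(Check: constant term = det(-A) = (-1)^3 det A = 29; coefficient of s^2 = -tr A = 4.)
The coefficient of s^2 is 4.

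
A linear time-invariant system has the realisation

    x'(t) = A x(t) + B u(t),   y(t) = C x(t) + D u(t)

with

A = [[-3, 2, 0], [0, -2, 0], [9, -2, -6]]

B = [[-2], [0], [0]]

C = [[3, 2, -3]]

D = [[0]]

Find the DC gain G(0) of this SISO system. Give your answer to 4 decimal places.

1.0000

G(0) = C(-A)^{-1}B + D = -C A^{-1} B + D.
det A = -36, so A^{-1} = (1/-36)·adj(A) = [[-1/3, -1/3, 0], [0, -1/2, 0], [-1/2, -1/3, -1/6]]
A^{-1} B = [2/3, 0, 1]^T
C A^{-1} B = -1
G(0) = D - C A^{-1} B = 0 - (-1) = 1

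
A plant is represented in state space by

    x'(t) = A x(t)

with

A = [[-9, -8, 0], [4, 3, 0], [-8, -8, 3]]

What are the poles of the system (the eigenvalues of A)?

-5, -1, 3

det(sI - A) = s^3 - (tr A)s^2 + (M11 + M22 + M33)s - det A, where Mii is the 2×2 principal minor of A obtained by deleting row i and column i.
tr A = (-9) + 3 + 3 = -3; M11 = 3·3 - 0·(-8) = 9 - 0 = 9; M22 = (-9)·3 - 0·(-8) = -27 - 0 = -27; M33 = (-9)·3 - (-8)·4 = -27 - (-32) = 5; sum of minors = -13.
det A = (-9)·(3·3 - 0·(-8)) - (-8)·(4·3 - 0·(-8)) + 0·(4·(-8) - 3·(-8)) = (-9)·9 - (-8)·12 + 0·(-8) = 15.
So p(s) = det(sI - A) = s^3 + 3s^2 - 13s - 15.
Rational-root test: any integer root divides -15. Testing small divisors, s = -1 works: p(-1) = -1 + 3 + 13 + (-15) = 0, so (s + 1) is a factor.
Dividing, p(s) = (s + 1)(s^2 + 2s - 15).
Factor s^2 + 2s - 15: two numbers with sum -2 and product -15 are 3 and -5, so s^2 + 2s - 15 = (s - 3)(s + 5).
Hence p(s) = (s - 3) (s + 1) (s + 5), with roots -5, -1, 3.
At least one eigenvalue has non-negative real part, so the system is not asymptotically stable.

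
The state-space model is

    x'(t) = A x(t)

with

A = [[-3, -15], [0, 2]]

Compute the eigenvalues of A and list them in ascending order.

-3, 2

det(sI - A) = s^2 - (tr A)s + det A, with tr A = (-3) + 2 = -1 and det A = (-3)·2 - (-15)·0 = -6 - 0 = -6.
So p(s) = det(sI - A) = s^2 + s - 6.
Factor s^2 + s - 6: two numbers with sum -1 and product -6 are 2 and -3, so s^2 + s - 6 = (s - 2)(s + 3).
Hence p(s) = (s - 2) (s + 3), with roots -3, 2.
At least one eigenvalue has non-negative real part, so the system is not asymptotically stable.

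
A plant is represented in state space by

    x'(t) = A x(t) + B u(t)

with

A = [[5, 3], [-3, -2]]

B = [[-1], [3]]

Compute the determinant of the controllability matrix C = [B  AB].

-9

AB = [[4], [-3]]
Controllability matrix C = [B  AB] = [[-1, 4], [3, -3]]
det(C) = (-1)·(-3) - 4·3 = 3 - 12 = -9
Since det(C) ≠ 0, rank(C) = 2 and the system is completely controllable.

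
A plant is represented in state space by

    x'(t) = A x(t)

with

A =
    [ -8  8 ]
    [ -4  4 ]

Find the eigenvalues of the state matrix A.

det(sI - A) = s^2 - (tr A)s + det A, with tr A = (-8) + 4 = -4 and det A = (-8)·4 - 8·(-4) = -32 - (-32) = 0.
So p(s) = det(sI - A) = s^2 + 4s.
Factor s^2 + 4s: two numbers with sum -4 and product 0 are 0 and -4, so s^2 + 4s = s(s + 4).
Hence p(s) = s (s + 4), with roots -4, 0.
At least one eigenvalue has non-negative real part, so the system is not asymptotically stable.

-4, 0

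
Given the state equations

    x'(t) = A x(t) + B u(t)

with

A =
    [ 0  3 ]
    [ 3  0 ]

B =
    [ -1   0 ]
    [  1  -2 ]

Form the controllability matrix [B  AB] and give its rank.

2

AB = [[3, -6], [-3, 0]]
Controllability matrix C = [B  AB] = [[-1, 0, 3, -6], [1, -2, -3, 0]]
Take the 2×2 submatrix of C formed by columns 1, 2: [[-1, 0], [1, -2]]. Its determinant is (-1)·(-2) - 0·1 = 2 - 0 = 2 ≠ 0.
So rank(C) ≥ 2; since C has 2 rows, rank(C) = 2.
rank(C) = 2 = n, so the pair (A, B) is completely controllable.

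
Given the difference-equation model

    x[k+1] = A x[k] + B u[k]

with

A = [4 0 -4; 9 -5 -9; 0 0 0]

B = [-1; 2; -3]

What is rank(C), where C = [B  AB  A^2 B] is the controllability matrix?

AB = [[8], [8], [0]]
A^2B = [[32], [32], [0]]
Controllability matrix C = [B  AB  A^2B] = [[-1, 8, 32], [2, 8, 32], [-3, 0, 0]]
The rows r1, r2, r3 of C are linearly dependent: -r1 + r2 + r3 = 0 (check each entry), so rank(C) ≤ 2.
The 2×2 minor from rows 1, 2, columns 1, 2 is (-1)·8 - 8·2 = -8 - 16 = -24 ≠ 0, so rank(C) = 2.
rank(C) = 2 < n = 3, so the pair (A, B) is not completely controllable.

2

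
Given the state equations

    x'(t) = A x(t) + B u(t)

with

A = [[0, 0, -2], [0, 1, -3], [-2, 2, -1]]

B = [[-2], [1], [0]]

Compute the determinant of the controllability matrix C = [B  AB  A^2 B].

AB = [[0], [1], [6]]
A^2B = [[-12], [-17], [-4]]
Controllability matrix C = [B  AB  A^2B] = [[-2, 0, -12], [1, 1, -17], [0, 6, -4]]
Expanding along the first row, det(C) = (-2)·(1·(-4) - (-17)·6) - 0·(1·(-4) - (-17)·0) + (-12)·(1·6 - 1·0) = (-2)·98 - 0·(-4) + (-12)·6 = -268
Since det(C) ≠ 0, rank(C) = 3 and the system is completely controllable.

-268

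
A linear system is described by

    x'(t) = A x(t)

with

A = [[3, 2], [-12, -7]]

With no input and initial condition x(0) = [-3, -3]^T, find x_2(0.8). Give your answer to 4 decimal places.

det(sI - A) = s^2 - (tr A)s + det A, with tr A = 3 + (-7) = -4 and det A = 3·(-7) - 2·(-12) = -21 - (-24) = 3.
So p(s) = det(sI - A) = s^2 + 4s + 3.
Factor s^2 + 4s + 3: two numbers with sum -4 and product 3 are -1 and -3, so s^2 + 4s + 3 = (s + 1)(s + 3).
Hence p(s) = (s + 1) (s + 3), with roots -3, -1.
The eigenvalues -3, -1 are distinct and real, so A is diagonalisable and x(t) = e^{At} x(0) = V diag(e^{λ_i t}) V^{-1} x(0), where the columns of V are the eigenvectors.
λ = -3: A - (-3)I = [[6, 2], [-12, -4]]. Row 1 gives 6·v1 + 2·v2 = 0, so take v_1 = [-1, 3]^T.
λ = -1: A - (-1)I = [[4, 2], [-12, -6]]. Row 1 gives 4·v1 + 2·v2 = 0, so take v_2 = [-1, 2]^T.
V = [v_1 v_2] = [[-1, -1], [3, 2]] has det V = 1, so V^{-1} = adj(V)/det V = [[2, 1], [-3, -1]].
Modal coordinates z(0) = V^{-1} x(0): 2·(-3) + 1·(-3) = -9; (-3)·(-3) + (-1)·(-3) = 12; so z(0) = [-9, 12]^T.
x_2(t) = Σ_i (v_i)_2 · z_i(0) · e^{λ_i t} (row 2 of V times the modal terms).
x_2(0.8) = 3·(-9)·e^{-3·0.8} + 2·12·e^{-1·0.8} = (-27)·0.090718 + 24·0.449329 = 8.3345.

8.3345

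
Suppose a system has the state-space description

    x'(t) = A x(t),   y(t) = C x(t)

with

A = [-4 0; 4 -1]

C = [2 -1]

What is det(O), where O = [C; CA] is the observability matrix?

CA = [[-12, 1]]
Observability matrix O = [C; CA] = [[2, -1], [-12, 1]]
det(O) = 2·1 - (-1)·(-12) = 2 - 12 = -10
Since det(O) ≠ 0, rank(O) = 2 and the system is completely observable.

-10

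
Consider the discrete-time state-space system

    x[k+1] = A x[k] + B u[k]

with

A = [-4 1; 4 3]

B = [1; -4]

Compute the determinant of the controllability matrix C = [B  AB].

AB = [[-8], [-8]]
Controllability matrix C = [B  AB] = [[1, -8], [-4, -8]]
det(C) = 1·(-8) - (-8)·(-4) = -8 - 32 = -40
Since det(C) ≠ 0, rank(C) = 2 and the system is completely controllable.

-40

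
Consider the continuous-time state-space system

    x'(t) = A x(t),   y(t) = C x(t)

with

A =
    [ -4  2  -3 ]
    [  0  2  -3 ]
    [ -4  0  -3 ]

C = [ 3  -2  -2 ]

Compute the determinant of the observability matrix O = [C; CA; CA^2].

CA = [[-4, 2, 3]]
CA^2 = [[4, -4, -3]]
Observability matrix O = [C; CA; CA^2] = [[3, -2, -2], [-4, 2, 3], [4, -4, -3]]
Expanding along the first row, det(O) = 3·(2·(-3) - 3·(-4)) - (-2)·((-4)·(-3) - 3·4) + (-2)·((-4)·(-4) - 2·4) = 3·6 - (-2)·0 + (-2)·8 = 2
Since det(O) ≠ 0, rank(O) = 3 and the system is completely observable.

2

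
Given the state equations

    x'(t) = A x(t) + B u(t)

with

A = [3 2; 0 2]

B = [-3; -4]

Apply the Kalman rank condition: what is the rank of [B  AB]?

2

AB = [[-17], [-8]]
Controllability matrix C = [B  AB] = [[-3, -17], [-4, -8]]
det(C) = (-3)·(-8) - (-17)·(-4) = 24 - 68 = -44 ≠ 0, so rank(C) = 2.
rank(C) = 2 = n, so the pair (A, B) is completely controllable.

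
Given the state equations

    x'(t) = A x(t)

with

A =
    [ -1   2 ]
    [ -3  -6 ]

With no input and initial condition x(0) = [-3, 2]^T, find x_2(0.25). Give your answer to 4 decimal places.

1.2582

det(sI - A) = s^2 - (tr A)s + det A, with tr A = (-1) + (-6) = -7 and det A = (-1)·(-6) - 2·(-3) = 6 - (-6) = 12.
So p(s) = det(sI - A) = s^2 + 7s + 12.
Factor s^2 + 7s + 12: two numbers with sum -7 and product 12 are -3 and -4, so s^2 + 7s + 12 = (s + 3)(s + 4).
Hence p(s) = (s + 3) (s + 4), with roots -4, -3.
The eigenvalues -4, -3 are distinct and real, so A is diagonalisable and x(t) = e^{At} x(0) = V diag(e^{λ_i t}) V^{-1} x(0), where the columns of V are the eigenvectors.
λ = -4: A - (-4)I = [[3, 2], [-3, -2]]. Row 1 gives 3·v1 + 2·v2 = 0, so take v_1 = [-2, 3]^T.
λ = -3: A - (-3)I = [[2, 2], [-3, -3]]. Row 1 gives 2·v1 + 2·v2 = 0, so take v_2 = [-1, 1]^T.
V = [v_1 v_2] = [[-2, -1], [3, 1]] has det V = 1, so V^{-1} = adj(V)/det V = [[1, 1], [-3, -2]].
Modal coordinates z(0) = V^{-1} x(0): 1·(-3) + 1·2 = -1; (-3)·(-3) + (-2)·2 = 5; so z(0) = [-1, 5]^T.
x_2(t) = Σ_i (v_i)_2 · z_i(0) · e^{λ_i t} (row 2 of V times the modal terms).
x_2(0.25) = 3·(-1)·e^{-4·0.25} + 1·5·e^{-3·0.25} = (-3)·0.367879 + 5·0.472367 = 1.2582.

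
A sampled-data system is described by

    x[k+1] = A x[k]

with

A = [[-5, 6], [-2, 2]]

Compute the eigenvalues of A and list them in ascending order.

-2, -1

det(zI - A) = z^2 - (tr A)z + det A, with tr A = (-5) + 2 = -3 and det A = (-5)·2 - 6·(-2) = -10 - (-12) = 2.
So p(z) = det(zI - A) = z^2 + 3z + 2.
Factor z^2 + 3z + 2: two numbers with sum -3 and product 2 are -1 and -2, so z^2 + 3z + 2 = (z + 1)(z + 2).
Hence p(z) = (z + 1) (z + 2), with roots -2, -1.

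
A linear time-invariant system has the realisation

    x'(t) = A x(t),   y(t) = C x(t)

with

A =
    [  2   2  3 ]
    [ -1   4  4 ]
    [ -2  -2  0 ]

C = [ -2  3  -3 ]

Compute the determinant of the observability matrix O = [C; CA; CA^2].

CA = [[-1, 14, 6]]
CA^2 = [[-28, 42, 53]]
Observability matrix O = [C; CA; CA^2] = [[-2, 3, -3], [-1, 14, 6], [-28, 42, 53]]
Expanding along the first row, det(O) = (-2)·(14·53 - 6·42) - 3·((-1)·53 - 6·(-28)) + (-3)·((-1)·42 - 14·(-28)) = (-2)·490 - 3·115 + (-3)·350 = -2375
Since det(O) ≠ 0, rank(O) = 3 and the system is completely observable.

-2375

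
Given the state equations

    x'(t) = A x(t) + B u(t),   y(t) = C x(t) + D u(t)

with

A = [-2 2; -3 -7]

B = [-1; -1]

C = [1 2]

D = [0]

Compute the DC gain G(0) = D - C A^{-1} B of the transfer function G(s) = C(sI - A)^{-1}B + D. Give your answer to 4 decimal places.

G(0) = C(-A)^{-1}B + D = -C A^{-1} B + D.
det A = 20, so A^{-1} = (1/20)·adj(A) = [[-7/20, -1/10], [3/20, -1/10]]
A^{-1} B = [9/20, -1/20]^T
C A^{-1} B = 7/20
G(0) = D - C A^{-1} B = 0 - (7/20) = -7/20 ≈ -0.3500

-0.3500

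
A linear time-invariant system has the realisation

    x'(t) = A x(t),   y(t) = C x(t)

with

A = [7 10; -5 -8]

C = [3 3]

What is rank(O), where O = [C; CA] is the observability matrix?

CA = [[6, 6]]
Observability matrix O = [C; CA] = [[3, 3], [6, 6]]
Every row of O is a scalar multiple of row 1 = [3, 3] (multipliers 1, 2), so the rows span a one-dimensional space.
O ≠ 0, hence rank(O) = 1.
rank(O) = 1 < n = 2, so the pair (A, C) is not completely observable.

1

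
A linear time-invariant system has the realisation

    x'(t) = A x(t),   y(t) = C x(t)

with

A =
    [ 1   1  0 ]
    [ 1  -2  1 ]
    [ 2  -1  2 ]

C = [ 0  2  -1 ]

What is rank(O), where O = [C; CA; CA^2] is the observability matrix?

3

CA = [[0, -3, 0]]
CA^2 = [[-3, 6, -3]]
Observability matrix O = [C; CA; CA^2] = [[0, 2, -1], [0, -3, 0], [-3, 6, -3]]
det(O) = 0·((-3)·(-3) - 0·6) - 2·(0·(-3) - 0·(-3)) + (-1)·(0·6 - (-3)·(-3)) = 0·9 - 2·0 + (-1)·(-9) = 9 ≠ 0, so rank(O) = 3.
rank(O) = 3 = n, so the pair (A, C) is completely observable.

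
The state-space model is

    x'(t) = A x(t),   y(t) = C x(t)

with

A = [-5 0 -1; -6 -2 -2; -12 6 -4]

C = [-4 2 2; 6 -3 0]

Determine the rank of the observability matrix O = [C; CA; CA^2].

CA = [[-16, 8, -8], [-12, 6, 0]]
CA^2 = [[128, -64, 32], [24, -12, 0]]
Observability matrix O = [C; CA; CA^2] = [[-4, 2, 2], [6, -3, 0], [-16, 8, -8], [-12, 6, 0], [128, -64, 32], [24, -12, 0]]
The columns c1, c2, c3 of O are linearly dependent: c1 + 2·c2 = 0 (check each entry), so rank(O) ≤ 2.
The 2×2 minor from rows 1, 2, columns 1, 3 is (-4)·0 - 2·6 = 0 - 12 = -12 ≠ 0, so rank(O) = 2.
rank(O) = 2 < n = 3, so the pair (A, C) is not completely observable.

2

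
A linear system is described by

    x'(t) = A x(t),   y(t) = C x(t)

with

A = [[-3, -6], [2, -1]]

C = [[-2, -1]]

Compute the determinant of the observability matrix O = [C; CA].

-22

CA = [[4, 13]]
Observability matrix O = [C; CA] = [[-2, -1], [4, 13]]
det(O) = (-2)·13 - (-1)·4 = -26 - (-4) = -22
Since det(O) ≠ 0, rank(O) = 2 and the system is completely observable.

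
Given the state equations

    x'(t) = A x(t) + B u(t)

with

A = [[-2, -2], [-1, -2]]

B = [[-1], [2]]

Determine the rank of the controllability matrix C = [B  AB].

AB = [[-2], [-3]]
Controllability matrix C = [B  AB] = [[-1, -2], [2, -3]]
det(C) = (-1)·(-3) - (-2)·2 = 3 - (-4) = 7 ≠ 0, so rank(C) = 2.
rank(C) = 2 = n, so the pair (A, B) is completely controllable.

2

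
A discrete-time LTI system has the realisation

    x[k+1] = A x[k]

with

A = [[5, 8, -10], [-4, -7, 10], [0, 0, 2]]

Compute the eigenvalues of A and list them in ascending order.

det(zI - A) = z^3 - (tr A)z^2 + (M11 + M22 + M33)z - det A, where Mii is the 2×2 principal minor of A obtained by deleting row i and column i.
tr A = 5 + (-7) + 2 = 0; M11 = (-7)·2 - 10·0 = -14 - 0 = -14; M22 = 5·2 - (-10)·0 = 10 - 0 = 10; M33 = 5·(-7) - 8·(-4) = -35 - (-32) = -3; sum of minors = -7.
det A = 5·((-7)·2 - 10·0) - 8·((-4)·2 - 10·0) + (-10)·((-4)·0 - (-7)·0) = 5·(-14) - 8·(-8) + (-10)·0 = -6.
So p(z) = det(zI - A) = z^3 - 7z + 6.
Rational-root test: any integer root divides 6. Testing small divisors, z = 1 works: p(1) = 1 + 0 + (-7) + 6 = 0, so (z - 1) is a factor.
Dividing, p(z) = (z - 1)(z^2 + z - 6).
Factor z^2 + z - 6: two numbers with sum -1 and product -6 are 2 and -3, so z^2 + z - 6 = (z - 2)(z + 3).
Hence p(z) = (z - 2) (z - 1) (z + 3), with roots -3, 1, 2.

-3, 1, 2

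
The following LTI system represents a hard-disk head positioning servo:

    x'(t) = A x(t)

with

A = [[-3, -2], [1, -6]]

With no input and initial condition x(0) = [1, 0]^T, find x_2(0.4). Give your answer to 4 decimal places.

det(sI - A) = s^2 - (tr A)s + det A, with tr A = (-3) + (-6) = -9 and det A = (-3)·(-6) - (-2)·1 = 18 - (-2) = 20.
So p(s) = det(sI - A) = s^2 + 9s + 20.
Factor s^2 + 9s + 20: two numbers with sum -9 and product 20 are -4 and -5, so s^2 + 9s + 20 = (s + 4)(s + 5).
Hence p(s) = (s + 4) (s + 5), with roots -5, -4.
The eigenvalues -5, -4 are distinct and real, so A is diagonalisable and x(t) = e^{At} x(0) = V diag(e^{λ_i t}) V^{-1} x(0), where the columns of V are the eigenvectors.
λ = -5: A - (-5)I = [[2, -2], [1, -1]]. Row 1 gives 2·v1 + (-2)·v2 = 0, so take v_1 = [1, 1]^T.
λ = -4: A - (-4)I = [[1, -2], [1, -2]]. Row 1 gives 1·v1 + (-2)·v2 = 0, so take v_2 = [2, 1]^T.
V = [v_1 v_2] = [[1, 2], [1, 1]] has det V = -1, so V^{-1} = adj(V)/det V = [[-1, 2], [1, -1]].
Modal coordinates z(0) = V^{-1} x(0): (-1)·1 + 2·0 = -1; 1·1 + (-1)·0 = 1; so z(0) = [-1, 1]^T.
x_2(t) = Σ_i (v_i)_2 · z_i(0) · e^{λ_i t} (row 2 of V times the modal terms).
x_2(0.4) = 1·(-1)·e^{-5·0.4} + 1·1·e^{-4·0.4} = (-1)·0.135335 + 1·0.201897 = 0.0666.

0.0666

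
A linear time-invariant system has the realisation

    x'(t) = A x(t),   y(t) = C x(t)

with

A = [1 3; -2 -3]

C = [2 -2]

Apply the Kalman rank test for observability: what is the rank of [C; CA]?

2

CA = [[6, 12]]
Observability matrix O = [C; CA] = [[2, -2], [6, 12]]
det(O) = 2·12 - (-2)·6 = 24 - (-12) = 36 ≠ 0, so rank(O) = 2.
rank(O) = 2 = n, so the pair (A, C) is completely observable.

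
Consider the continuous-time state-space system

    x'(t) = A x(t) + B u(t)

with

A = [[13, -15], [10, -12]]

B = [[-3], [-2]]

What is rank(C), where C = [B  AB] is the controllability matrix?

AB = [[-9], [-6]]
Controllability matrix C = [B  AB] = [[-3, -9], [-2, -6]]
Every column of C is a scalar multiple of column 1 = [-3, -2] (multipliers 1, 3), so the columns span a one-dimensional space.
C ≠ 0, hence rank(C) = 1.
rank(C) = 1 < n = 2, so the pair (A, B) is not completely controllable.

1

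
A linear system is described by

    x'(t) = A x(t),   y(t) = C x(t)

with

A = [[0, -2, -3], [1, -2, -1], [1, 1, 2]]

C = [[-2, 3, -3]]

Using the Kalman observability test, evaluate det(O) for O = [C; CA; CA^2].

140

CA = [[0, -5, -3]]
CA^2 = [[-8, 7, -1]]
Observability matrix O = [C; CA; CA^2] = [[-2, 3, -3], [0, -5, -3], [-8, 7, -1]]
Expanding along the first row, det(O) = (-2)·((-5)·(-1) - (-3)·7) - 3·(0·(-1) - (-3)·(-8)) + (-3)·(0·7 - (-5)·(-8)) = (-2)·26 - 3·(-24) + (-3)·(-40) = 140
Since det(O) ≠ 0, rank(O) = 3 and the system is completely observable.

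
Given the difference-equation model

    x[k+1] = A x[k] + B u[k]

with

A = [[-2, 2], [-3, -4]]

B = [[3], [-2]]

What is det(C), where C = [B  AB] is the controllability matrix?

AB = [[-10], [-1]]
Controllability matrix C = [B  AB] = [[3, -10], [-2, -1]]
det(C) = 3·(-1) - (-10)·(-2) = -3 - 20 = -23
Since det(C) ≠ 0, rank(C) = 2 and the system is completely controllable.

-23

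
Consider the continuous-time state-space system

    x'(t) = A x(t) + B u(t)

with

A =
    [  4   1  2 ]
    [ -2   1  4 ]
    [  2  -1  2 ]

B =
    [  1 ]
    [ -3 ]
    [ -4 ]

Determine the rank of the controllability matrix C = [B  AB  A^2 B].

3

AB = [[-7], [-21], [-3]]
A^2B = [[-55], [-19], [1]]
Controllability matrix C = [B  AB  A^2B] = [[1, -7, -55], [-3, -21, -19], [-4, -3, 1]]
det(C) = 1·((-21)·1 - (-19)·(-3)) - (-7)·((-3)·1 - (-19)·(-4)) + (-55)·((-3)·(-3) - (-21)·(-4)) = 1·(-78) - (-7)·(-79) + (-55)·(-75) = 3494 ≠ 0, so rank(C) = 3.
rank(C) = 3 = n, so the pair (A, B) is completely controllable.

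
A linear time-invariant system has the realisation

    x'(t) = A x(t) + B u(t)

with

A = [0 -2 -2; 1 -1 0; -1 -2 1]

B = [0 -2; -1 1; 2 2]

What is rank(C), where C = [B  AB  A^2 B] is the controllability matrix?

3

AB = [[-2, -6], [1, -3], [4, 2]]
A^2B = [[-10, 2], [-3, -3], [4, 14]]
Controllability matrix C = [B  AB  A^2B] = [[0, -2, -2, -6, -10, 2], [-1, 1, 1, -3, -3, -3], [2, 2, 4, 2, 4, 14]]
Take the 3×3 submatrix of C formed by columns 1, 2, 3: [[0, -2, -2], [-1, 1, 1], [2, 2, 4]]. Its determinant is 0·(1·4 - 1·2) - (-2)·((-1)·4 - 1·2) + (-2)·((-1)·2 - 1·2) = 0·2 - (-2)·(-6) + (-2)·(-4) = -4 ≠ 0.
So rank(C) ≥ 3; since C has 3 rows, rank(C) = 3.
rank(C) = 3 = n, so the pair (A, B) is completely controllable.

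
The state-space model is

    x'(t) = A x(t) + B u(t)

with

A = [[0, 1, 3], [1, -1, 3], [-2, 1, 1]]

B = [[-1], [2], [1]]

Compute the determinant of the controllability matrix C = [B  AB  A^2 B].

400

AB = [[5], [0], [5]]
A^2B = [[15], [20], [-5]]
Controllability matrix C = [B  AB  A^2B] = [[-1, 5, 15], [2, 0, 20], [1, 5, -5]]
Expanding along the first row, det(C) = (-1)·(0·(-5) - 20·5) - 5·(2·(-5) - 20·1) + 15·(2·5 - 0·1) = (-1)·(-100) - 5·(-30) + 15·10 = 400
Since det(C) ≠ 0, rank(C) = 3 and the system is completely controllable.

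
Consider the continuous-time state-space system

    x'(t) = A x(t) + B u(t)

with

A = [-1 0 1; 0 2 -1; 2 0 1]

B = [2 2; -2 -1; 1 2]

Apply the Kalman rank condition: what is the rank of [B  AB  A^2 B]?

AB = [[-1, 0], [-5, -4], [5, 6]]
A^2B = [[6, 6], [-15, -14], [3, 6]]
Controllability matrix C = [B  AB  A^2B] = [[2, 2, -1, 0, 6, 6], [-2, -1, -5, -4, -15, -14], [1, 2, 5, 6, 3, 6]]
Take the 3×3 submatrix of C formed by columns 1, 2, 3: [[2, 2, -1], [-2, -1, -5], [1, 2, 5]]. Its determinant is 2·((-1)·5 - (-5)·2) - 2·((-2)·5 - (-5)·1) + (-1)·((-2)·2 - (-1)·1) = 2·5 - 2·(-5) + (-1)·(-3) = 23 ≠ 0.
So rank(C) ≥ 3; since C has 3 rows, rank(C) = 3.
rank(C) = 3 = n, so the pair (A, B) is completely controllable.

3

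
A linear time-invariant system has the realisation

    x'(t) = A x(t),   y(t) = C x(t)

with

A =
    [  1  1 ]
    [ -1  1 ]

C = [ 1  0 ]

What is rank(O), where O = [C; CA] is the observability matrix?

2

CA = [[1, 1]]
Observability matrix O = [C; CA] = [[1, 0], [1, 1]]
det(O) = 1·1 - 0·1 = 1 - 0 = 1 ≠ 0, so rank(O) = 2.
rank(O) = 2 = n, so the pair (A, C) is completely observable.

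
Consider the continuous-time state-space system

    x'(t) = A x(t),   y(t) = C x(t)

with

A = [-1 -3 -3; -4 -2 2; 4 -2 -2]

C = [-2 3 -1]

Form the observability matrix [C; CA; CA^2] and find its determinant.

3832

CA = [[-14, 2, 14]]
CA^2 = [[62, 10, 18]]
Observability matrix O = [C; CA; CA^2] = [[-2, 3, -1], [-14, 2, 14], [62, 10, 18]]
Expanding along the first row, det(O) = (-2)·(2·18 - 14·10) - 3·((-14)·18 - 14·62) + (-1)·((-14)·10 - 2·62) = (-2)·(-104) - 3·(-1120) + (-1)·(-264) = 3832
Since det(O) ≠ 0, rank(O) = 3 and the system is completely observable.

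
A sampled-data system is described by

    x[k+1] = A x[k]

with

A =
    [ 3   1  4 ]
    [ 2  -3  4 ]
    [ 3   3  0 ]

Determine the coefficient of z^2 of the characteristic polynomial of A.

Expand det(zI - A) for the 3×3 matrix.
p(z) = z^3 - 35z - 36.
(Check: constant term = det(-A) = (-1)^3 det A = -36; coefficient of z^2 = -tr A = 0.)
The coefficient of z^2 is 0.

0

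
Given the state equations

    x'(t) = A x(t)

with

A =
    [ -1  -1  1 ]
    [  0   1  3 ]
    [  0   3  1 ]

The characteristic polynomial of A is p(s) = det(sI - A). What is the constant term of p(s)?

Expand det(sI - A) for the 3×3 matrix.
p(s) = s^3 - s^2 - 10s - 8.
(Check: constant term = det(-A) = (-1)^3 det A = -8; coefficient of s^2 = -tr A = -1.)
The constant term is -8.

-8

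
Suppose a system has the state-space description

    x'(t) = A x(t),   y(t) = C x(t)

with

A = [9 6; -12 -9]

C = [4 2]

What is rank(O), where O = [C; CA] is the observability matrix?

CA = [[12, 6]]
Observability matrix O = [C; CA] = [[4, 2], [12, 6]]
Every row of O is a scalar multiple of row 1 = [4, 2] (multipliers 1, 3), so the rows span a one-dimensional space.
O ≠ 0, hence rank(O) = 1.
rank(O) = 1 < n = 2, so the pair (A, C) is not completely observable.

1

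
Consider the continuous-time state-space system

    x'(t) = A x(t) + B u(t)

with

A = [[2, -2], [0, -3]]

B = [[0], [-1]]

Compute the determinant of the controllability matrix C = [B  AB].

2

AB = [[2], [3]]
Controllability matrix C = [B  AB] = [[0, 2], [-1, 3]]
det(C) = 0·3 - 2·(-1) = 0 - (-2) = 2
Since det(C) ≠ 0, rank(C) = 2 and the system is completely controllable.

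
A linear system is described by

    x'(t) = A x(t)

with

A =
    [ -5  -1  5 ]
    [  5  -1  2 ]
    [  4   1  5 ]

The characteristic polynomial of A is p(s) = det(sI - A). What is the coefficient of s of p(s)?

-42

Expand det(sI - A) for the 3×3 matrix.
p(s) = s^3 + s^2 - 42s - 97.
(Check: constant term = det(-A) = (-1)^3 det A = -97; coefficient of s^2 = -tr A = 1.)
The coefficient of s is -42.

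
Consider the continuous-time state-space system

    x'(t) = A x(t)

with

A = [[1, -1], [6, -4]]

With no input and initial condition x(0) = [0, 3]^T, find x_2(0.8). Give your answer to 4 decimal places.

det(sI - A) = s^2 - (tr A)s + det A, with tr A = 1 + (-4) = -3 and det A = 1·(-4) - (-1)·6 = -4 - (-6) = 2.
So p(s) = det(sI - A) = s^2 + 3s + 2.
Factor s^2 + 3s + 2: two numbers with sum -3 and product 2 are -1 and -2, so s^2 + 3s + 2 = (s + 1)(s + 2).
Hence p(s) = (s + 1) (s + 2), with roots -2, -1.
The eigenvalues -2, -1 are distinct and real, so A is diagonalisable and x(t) = e^{At} x(0) = V diag(e^{λ_i t}) V^{-1} x(0), where the columns of V are the eigenvectors.
λ = -2: A - (-2)I = [[3, -1], [6, -2]]. Row 1 gives 3·v1 + (-1)·v2 = 0, so take v_1 = [-1, -3]^T.
λ = -1: A - (-1)I = [[2, -1], [6, -3]]. Row 1 gives 2·v1 + (-1)·v2 = 0, so take v_2 = [1, 2]^T.
V = [v_1 v_2] = [[-1, 1], [-3, 2]] has det V = 1, so V^{-1} = adj(V)/det V = [[2, -1], [3, -1]].
Modal coordinates z(0) = V^{-1} x(0): 2·0 + (-1)·3 = -3; 3·0 + (-1)·3 = -3; so z(0) = [-3, -3]^T.
x_2(t) = Σ_i (v_i)_2 · z_i(0) · e^{λ_i t} (row 2 of V times the modal terms).
x_2(0.8) = (-3)·(-3)·e^{-2·0.8} + 2·(-3)·e^{-1·0.8} = 9·0.201897 + (-6)·0.449329 = -0.8789.

-0.8789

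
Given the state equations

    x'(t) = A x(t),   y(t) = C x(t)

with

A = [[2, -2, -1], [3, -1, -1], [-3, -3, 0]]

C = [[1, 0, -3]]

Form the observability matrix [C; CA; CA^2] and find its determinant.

CA = [[11, 7, -1]]
CA^2 = [[46, -26, -18]]
Observability matrix O = [C; CA; CA^2] = [[1, 0, -3], [11, 7, -1], [46, -26, -18]]
Expanding along the first row, det(O) = 1·(7·(-18) - (-1)·(-26)) - 0·(11·(-18) - (-1)·46) + (-3)·(11·(-26) - 7·46) = 1·(-152) - 0·(-152) + (-3)·(-608) = 1672
Since det(O) ≠ 0, rank(O) = 3 and the system is completely observable.

1672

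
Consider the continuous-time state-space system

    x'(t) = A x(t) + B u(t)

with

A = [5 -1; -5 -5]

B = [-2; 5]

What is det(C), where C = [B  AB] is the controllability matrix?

AB = [[-15], [-15]]
Controllability matrix C = [B  AB] = [[-2, -15], [5, -15]]
det(C) = (-2)·(-15) - (-15)·5 = 30 - (-75) = 105
Since det(C) ≠ 0, rank(C) = 2 and the system is completely controllable.

105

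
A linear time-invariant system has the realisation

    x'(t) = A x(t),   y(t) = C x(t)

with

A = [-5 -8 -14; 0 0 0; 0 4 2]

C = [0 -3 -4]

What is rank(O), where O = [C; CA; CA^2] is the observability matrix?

2

CA = [[0, -16, -8]]
CA^2 = [[0, -32, -16]]
Observability matrix O = [C; CA; CA^2] = [[0, -3, -4], [0, -16, -8], [0, -32, -16]]
Column 1 of O is identically zero, so rank(O) ≤ 2.
The 2×2 minor from rows 1, 2, columns 2, 3 is (-3)·(-8) - (-4)·(-16) = 24 - 64 = -40 ≠ 0, so rank(O) = 2.
rank(O) = 2 < n = 3, so the pair (A, C) is not completely observable.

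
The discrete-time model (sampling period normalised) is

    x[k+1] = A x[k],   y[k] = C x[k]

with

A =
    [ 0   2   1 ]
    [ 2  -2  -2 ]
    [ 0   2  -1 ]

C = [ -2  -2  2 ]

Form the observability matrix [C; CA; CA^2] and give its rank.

CA = [[-4, 4, 0]]
CA^2 = [[8, -16, -12]]
Observability matrix O = [C; CA; CA^2] = [[-2, -2, 2], [-4, 4, 0], [8, -16, -12]]
det(O) = (-2)·(4·(-12) - 0·(-16)) - (-2)·((-4)·(-12) - 0·8) + 2·((-4)·(-16) - 4·8) = (-2)·(-48) - (-2)·48 + 2·32 = 256 ≠ 0, so rank(O) = 3.
rank(O) = 3 = n, so the pair (A, C) is completely observable.

3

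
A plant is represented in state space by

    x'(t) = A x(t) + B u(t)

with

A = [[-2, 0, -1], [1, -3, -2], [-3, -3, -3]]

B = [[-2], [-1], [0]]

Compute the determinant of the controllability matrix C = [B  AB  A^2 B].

AB = [[4], [1], [9]]
A^2B = [[-17], [-17], [-42]]
Controllability matrix C = [B  AB  A^2B] = [[-2, 4, -17], [-1, 1, -17], [0, 9, -42]]
Expanding along the first row, det(C) = (-2)·(1·(-42) - (-17)·9) - 4·((-1)·(-42) - (-17)·0) + (-17)·((-1)·9 - 1·0) = (-2)·111 - 4·42 + (-17)·(-9) = -237
Since det(C) ≠ 0, rank(C) = 3 and the system is completely controllable.

-237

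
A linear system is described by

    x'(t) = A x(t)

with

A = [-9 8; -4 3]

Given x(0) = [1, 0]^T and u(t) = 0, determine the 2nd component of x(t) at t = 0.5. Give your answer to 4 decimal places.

det(sI - A) = s^2 - (tr A)s + det A, with tr A = (-9) + 3 = -6 and det A = (-9)·3 - 8·(-4) = -27 - (-32) = 5.
So p(s) = det(sI - A) = s^2 + 6s + 5.
Factor s^2 + 6s + 5: two numbers with sum -6 and product 5 are -1 and -5, so s^2 + 6s + 5 = (s + 1)(s + 5).
Hence p(s) = (s + 1) (s + 5), with roots -5, -1.
The eigenvalues -5, -1 are distinct and real, so A is diagonalisable and x(t) = e^{At} x(0) = V diag(e^{λ_i t}) V^{-1} x(0), where the columns of V are the eigenvectors.
λ = -5: A - (-5)I = [[-4, 8], [-4, 8]]. Row 1 gives (-4)·v1 + 8·v2 = 0, so take v_1 = [-2, -1]^T.
λ = -1: A - (-1)I = [[-8, 8], [-4, 4]]. Row 1 gives (-8)·v1 + 8·v2 = 0, so take v_2 = [1, 1]^T.
V = [v_1 v_2] = [[-2, 1], [-1, 1]] has det V = -1, so V^{-1} = adj(V)/det V = [[-1, 1], [-1, 2]].
Modal coordinates z(0) = V^{-1} x(0): (-1)·1 + 1·0 = -1; (-1)·1 + 2·0 = -1; so z(0) = [-1, -1]^T.
x_2(t) = Σ_i (v_i)_2 · z_i(0) · e^{λ_i t} (row 2 of V times the modal terms).
x_2(0.5) = (-1)·(-1)·e^{-5·0.5} + 1·(-1)·e^{-1·0.5} = 1·0.082085 + (-1)·0.606531 = -0.5244.

-0.5244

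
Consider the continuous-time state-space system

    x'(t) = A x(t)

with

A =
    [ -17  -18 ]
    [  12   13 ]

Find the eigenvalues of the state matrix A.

det(sI - A) = s^2 - (tr A)s + det A, with tr A = (-17) + 13 = -4 and det A = (-17)·13 - (-18)·12 = -221 - (-216) = -5.
So p(s) = det(sI - A) = s^2 + 4s - 5.
Factor s^2 + 4s - 5: two numbers with sum -4 and product -5 are 1 and -5, so s^2 + 4s - 5 = (s - 1)(s + 5).
Hence p(s) = (s - 1) (s + 5), with roots -5, 1.
At least one eigenvalue has non-negative real part, so the system is not asymptotically stable.

-5, 1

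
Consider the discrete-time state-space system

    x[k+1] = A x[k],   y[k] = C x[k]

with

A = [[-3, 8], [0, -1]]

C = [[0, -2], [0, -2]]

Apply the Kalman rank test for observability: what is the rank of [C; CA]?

1

CA = [[0, 2], [0, 2]]
Observability matrix O = [C; CA] = [[0, -2], [0, -2], [0, 2], [0, 2]]
Every row of O is a scalar multiple of row 1 = [0, -2] (multipliers 1, 1, -1, -1), so the rows span a one-dimensional space.
O ≠ 0, hence rank(O) = 1.
rank(O) = 1 < n = 2, so the pair (A, C) is not completely observable.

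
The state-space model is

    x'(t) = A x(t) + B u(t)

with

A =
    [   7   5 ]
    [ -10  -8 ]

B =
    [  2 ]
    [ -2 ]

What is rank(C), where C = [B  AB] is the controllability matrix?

1

AB = [[4], [-4]]
Controllability matrix C = [B  AB] = [[2, 4], [-2, -4]]
Every column of C is a scalar multiple of column 1 = [2, -2] (multipliers 1, 2), so the columns span a one-dimensional space.
C ≠ 0, hence rank(C) = 1.
rank(C) = 1 < n = 2, so the pair (A, B) is not completely controllable.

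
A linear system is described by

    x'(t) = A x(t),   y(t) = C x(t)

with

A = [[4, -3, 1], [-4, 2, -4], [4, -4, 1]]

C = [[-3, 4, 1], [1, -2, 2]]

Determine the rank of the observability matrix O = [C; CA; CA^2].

3

CA = [[-24, 13, -18], [20, -15, 11]]
CA^2 = [[-220, 170, -94], [184, -134, 91]]
Observability matrix O = [C; CA; CA^2] = [[-3, 4, 1], [1, -2, 2], [-24, 13, -18], [20, -15, 11], [-220, 170, -94], [184, -134, 91]]
Take the 3×3 submatrix of O formed by rows 1, 2, 3: [[-3, 4, 1], [1, -2, 2], [-24, 13, -18]]. Its determinant is (-3)·((-2)·(-18) - 2·13) - 4·(1·(-18) - 2·(-24)) + 1·(1·13 - (-2)·(-24)) = (-3)·10 - 4·30 + 1·(-35) = -185 ≠ 0.
So rank(O) ≥ 3; since O has 3 columns, rank(O) = 3.
rank(O) = 3 = n, so the pair (A, C) is completely observable.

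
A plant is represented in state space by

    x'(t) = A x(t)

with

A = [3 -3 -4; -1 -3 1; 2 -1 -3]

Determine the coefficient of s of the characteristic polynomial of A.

-3

Expand det(sI - A) for the 3×3 matrix.
p(s) = s^3 + 3s^2 - 3s - 5.
(Check: constant term = det(-A) = (-1)^3 det A = -5; coefficient of s^2 = -tr A = 3.)
The coefficient of s is -3.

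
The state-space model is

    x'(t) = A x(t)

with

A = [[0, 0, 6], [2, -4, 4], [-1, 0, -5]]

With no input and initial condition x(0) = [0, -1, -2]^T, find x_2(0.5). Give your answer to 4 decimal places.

-1.0655

det(sI - A) = s^3 - (tr A)s^2 + (M11 + M22 + M33)s - det A, where Mii is the 2×2 principal minor of A obtained by deleting row i and column i.
tr A = 0 + (-4) + (-5) = -9; M11 = (-4)·(-5) - 4·0 = 20 - 0 = 20; M22 = 0·(-5) - 6·(-1) = 0 - (-6) = 6; M33 = 0·(-4) - 0·2 = 0 - 0 = 0; sum of minors = 26.
det A = 0·((-4)·(-5) - 4·0) - 0·(2·(-5) - 4·(-1)) + 6·(2·0 - (-4)·(-1)) = 0·20 - 0·(-6) + 6·(-4) = -24.
So p(s) = det(sI - A) = s^3 + 9s^2 + 26s + 24.
Rational-root test: any integer root divides 24. Testing small divisors, s = -2 works: p(-2) = -8 + 36 + (-52) + 24 = 0, so (s + 2) is a factor.
Dividing, p(s) = (s + 2)(s^2 + 7s + 12).
Factor s^2 + 7s + 12: two numbers with sum -7 and product 12 are -3 and -4, so s^2 + 7s + 12 = (s + 3)(s + 4).
Hence p(s) = (s + 2) (s + 3) (s + 4), with roots -4, -3, -2.
The eigenvalues -4, -3, -2 are distinct and real, so A is diagonalisable and x(t) = e^{At} x(0) = V diag(e^{λ_i t}) V^{-1} x(0), where the columns of V are the eigenvectors.
λ = -4: A - (-4)I = [[4, 0, 6], [2, 0, 4], [-1, 0, -1]]. v must be orthogonal to every row; (row 1) × (row 2) = [0, -4, 0], so take v_1 = [0, -1, 0]^T.
λ = -3: A - (-3)I = [[3, 0, 6], [2, -1, 4], [-1, 0, -2]]. v must be orthogonal to every row; (row 1) × (row 2) = [6, 0, -3], so take v_2 = [-2, 0, 1]^T.
λ = -2: A - (-2)I = [[2, 0, 6], [2, -2, 4], [-1, 0, -3]]. v must be orthogonal to every row; (row 1) × (row 2) = [12, 4, -4], so take v_3 = [-3, -1, 1]^T.
V = [v_1 v_2 v_3] = [[0, -2, -3], [-1, 0, -1], [0, 1, 1]] has det V = 1, so V^{-1} = adj(V)/det V = [[1, -1, 2], [1, 0, 3], [-1, 0, -2]].
Modal coordinates z(0) = V^{-1} x(0): 1·0 + (-1)·(-1) + 2·(-2) = -3; 1·0 + 0·(-1) + 3·(-2) = -6; (-1)·0 + 0·(-1) + (-2)·(-2) = 4; so z(0) = [-3, -6, 4]^T.
x_2(t) = Σ_i (v_i)_2 · z_i(0) · e^{λ_i t} (row 2 of V times the modal terms).
x_2(0.5) = (-1)·(-3)·e^{-4·0.5} + 0·(-6)·e^{-3·0.5} + (-1)·4·e^{-2·0.5} = 3·0.135335 + 0·0.223130 + (-4)·0.367879 = -1.0655.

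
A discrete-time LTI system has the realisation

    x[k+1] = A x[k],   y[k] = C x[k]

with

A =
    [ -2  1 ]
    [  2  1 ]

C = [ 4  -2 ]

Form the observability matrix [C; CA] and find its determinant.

CA = [[-12, 2]]
Observability matrix O = [C; CA] = [[4, -2], [-12, 2]]
det(O) = 4·2 - (-2)·(-12) = 8 - 24 = -16
Since det(O) ≠ 0, rank(O) = 2 and the system is completely observable.

-16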